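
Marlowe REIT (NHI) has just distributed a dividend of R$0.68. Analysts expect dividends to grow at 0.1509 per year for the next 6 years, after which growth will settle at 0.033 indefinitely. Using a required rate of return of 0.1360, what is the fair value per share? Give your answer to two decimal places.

Two-stage DDM. Project D₁…D_6 at 0.1509, terminal growth 0.033, discount at r = 0.136.
D_1 = 0.7826
D_2 = 0.9007
D_3 = 1.0366
D_4 = 1.1931
D_5 = 1.3731
D_6 = 1.5803
Terminal value at t=6: TV = D_7/(r−g) = 1.6324/(0.136−0.033) = 15.8488
P₀ = 0.7826/(1+0.136)^1 + 0.9007/(1+0.136)^2 + 1.0366/(1+0.136)^3 + 1.1931/(1+0.136)^4 + 1.3731/(1+0.136)^5 + 1.5803/(1+0.136)^6 + 15.8488/(1+0.136)^6 = 11.6459

R$11.65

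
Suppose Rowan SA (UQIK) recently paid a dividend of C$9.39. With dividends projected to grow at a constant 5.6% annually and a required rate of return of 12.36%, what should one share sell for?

Gordon growth model: P₀ = D₁/(r − g). D₁ = 9.39 × (1 + 0.056) = 9.9158.
P₀ = 9.9158 / (0.1236 − 0.056) = 9.9158 / 0.0676 = 146.6840

C$146.68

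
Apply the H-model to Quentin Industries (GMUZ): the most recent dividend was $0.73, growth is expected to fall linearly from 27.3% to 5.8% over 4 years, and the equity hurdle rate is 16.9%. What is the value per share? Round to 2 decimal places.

H-model: P₀ = D₀[(1+g_L) + H(g_S−g_L)]/(r−g_L), with H = 4/2 = 2.
P₀ = 0.73 × [(1+0.058) + 2×(0.273−0.058)] / (0.169−0.058)
   = 0.73 × 1.4880 / 0.111 = 9.7859

$9.79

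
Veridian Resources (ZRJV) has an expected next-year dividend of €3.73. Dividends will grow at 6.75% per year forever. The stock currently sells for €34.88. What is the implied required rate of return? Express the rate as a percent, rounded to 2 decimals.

Rearranging the constant-growth DDM: r = D₁/P₀ + g.
r = 3.7300 / 34.88 + 0.0675 = 0.10694 + 0.0675 = 0.17444

17.44%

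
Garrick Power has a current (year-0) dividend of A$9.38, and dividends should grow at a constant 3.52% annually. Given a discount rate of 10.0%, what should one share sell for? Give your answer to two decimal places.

Gordon growth model: P₀ = D₁/(r − g). D₁ = 9.38 × (1 + 0.0352) = 9.7102.
P₀ = 9.7102 / (0.1 − 0.0352) = 9.7102 / 0.0648 = 149.8484

A$149.85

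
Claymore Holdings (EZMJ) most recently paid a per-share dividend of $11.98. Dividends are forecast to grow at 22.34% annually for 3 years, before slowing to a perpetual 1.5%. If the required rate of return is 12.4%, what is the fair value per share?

$186.53

Two-stage DDM. Project D₁…D_3 at 0.2234, terminal growth 0.015, discount at r = 0.124.
D_1 = 14.6563
D_2 = 17.9306
D_3 = 21.9362
Terminal value at t=3: TV = D_4/(r−g) = 22.2653/(0.124−0.015) = 204.2687
P₀ = 14.6563/(1+0.124)^1 + 17.9306/(1+0.124)^2 + 21.9362/(1+0.124)^3 + 204.2687/(1+0.124)^3 = 186.5274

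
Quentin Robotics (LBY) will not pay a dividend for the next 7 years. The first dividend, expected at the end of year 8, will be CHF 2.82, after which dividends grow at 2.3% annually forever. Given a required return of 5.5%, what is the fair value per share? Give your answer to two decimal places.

Deferred-dividend DDM. At t=7 the remaining stream is a growing perpetuity with first payment D_8 = 2.82.
V_7 = D_8/(r−g) = 2.82/(0.055−0.023) = 88.1250
P₀ = V_7/(1+r)^7 = 88.1250/(1+0.055)^7 = 60.5804

CHF 60.58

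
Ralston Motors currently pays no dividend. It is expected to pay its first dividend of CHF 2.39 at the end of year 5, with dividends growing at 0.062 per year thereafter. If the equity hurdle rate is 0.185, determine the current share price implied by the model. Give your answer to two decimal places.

CHF 9.85

Deferred-dividend DDM. At t=4 the remaining stream is a growing perpetuity with first payment D_5 = 2.39.
V_4 = D_5/(r−g) = 2.39/(0.185−0.062) = 19.4309
P₀ = V_4/(1+r)^4 = 19.4309/(1+0.185)^4 = 9.8542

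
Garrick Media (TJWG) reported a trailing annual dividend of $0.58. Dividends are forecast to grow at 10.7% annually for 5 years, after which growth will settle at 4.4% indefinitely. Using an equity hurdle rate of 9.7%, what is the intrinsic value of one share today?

$14.94

Two-stage DDM. Project D₁…D_5 at 0.107, terminal growth 0.044, discount at r = 0.097.
D_1 = 0.6421
D_2 = 0.7108
D_3 = 0.7868
D_4 = 0.8710
D_5 = 0.9642
Terminal value at t=5: TV = D_6/(r−g) = 1.0066/(0.097−0.044) = 18.9929
P₀ = 0.6421/(1+0.097)^1 + 0.7108/(1+0.097)^2 + 0.7868/(1+0.097)^3 + 0.8710/(1+0.097)^4 + 0.9642/(1+0.097)^5 + 18.9929/(1+0.097)^5 = 14.9355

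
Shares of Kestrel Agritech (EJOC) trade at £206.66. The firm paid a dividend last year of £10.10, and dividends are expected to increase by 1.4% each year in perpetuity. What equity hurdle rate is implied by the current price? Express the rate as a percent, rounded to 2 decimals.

Rearranging the constant-growth DDM: r = D₁/P₀ + g.
D₁ = 10.10 × (1 + 0.014) = 10.2414.
r = 10.2414 / 206.66 + 0.014 = 0.04956 + 0.014 = 0.06356

6.36%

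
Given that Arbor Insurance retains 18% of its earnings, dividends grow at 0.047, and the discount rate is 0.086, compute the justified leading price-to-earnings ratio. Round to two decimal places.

21.03

Payout ratio b = 1 − 0.18 = 0.82.
Justified leading P/E = b/(r−g) = 0.82/(0.086−0.047) = 21.0256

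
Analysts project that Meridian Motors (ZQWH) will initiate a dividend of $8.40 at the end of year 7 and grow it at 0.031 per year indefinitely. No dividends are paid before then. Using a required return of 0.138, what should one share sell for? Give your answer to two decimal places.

Deferred-dividend DDM. At t=6 the remaining stream is a growing perpetuity with first payment D_7 = 8.40.
V_6 = D_7/(r−g) = 8.40/(0.138−0.031) = 78.5047
P₀ = V_6/(1+r)^6 = 78.5047/(1+0.138)^6 = 36.1445

$36.14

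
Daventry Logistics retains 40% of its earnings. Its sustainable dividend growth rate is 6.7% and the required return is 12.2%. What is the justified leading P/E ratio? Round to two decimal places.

10.91

Payout ratio b = 1 − 0.40 = 0.60.
Justified leading P/E = b/(r−g) = 0.60/(0.122−0.067) = 10.9091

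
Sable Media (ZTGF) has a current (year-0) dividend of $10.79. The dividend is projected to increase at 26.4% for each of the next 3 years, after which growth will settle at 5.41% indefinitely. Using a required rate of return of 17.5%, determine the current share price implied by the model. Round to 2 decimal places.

$154.64

Two-stage DDM. Project D₁…D_3 at 0.264, terminal growth 0.0541, discount at r = 0.175.
D_1 = 13.6386
D_2 = 17.2391
D_3 = 21.7903
Terminal value at t=3: TV = D_4/(r−g) = 22.9691/(0.175−0.0541) = 189.9845
P₀ = 13.6386/(1+0.175)^1 + 17.2391/(1+0.175)^2 + 21.7903/(1+0.175)^3 + 189.9845/(1+0.175)^3 = 154.6389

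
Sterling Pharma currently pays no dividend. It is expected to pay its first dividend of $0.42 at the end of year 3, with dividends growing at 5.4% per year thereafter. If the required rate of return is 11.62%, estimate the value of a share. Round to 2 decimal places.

Deferred-dividend DDM. At t=2 the remaining stream is a growing perpetuity with first payment D_3 = 0.42.
V_2 = D_3/(r−g) = 0.42/(0.1162−0.054) = 6.7524
P₀ = V_2/(1+r)^2 = 6.7524/(1+0.1162)^2 = 5.4197

$5.42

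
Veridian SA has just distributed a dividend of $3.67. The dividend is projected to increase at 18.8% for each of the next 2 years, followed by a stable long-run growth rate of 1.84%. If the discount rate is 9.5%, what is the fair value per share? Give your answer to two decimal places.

$65.73

Two-stage DDM. Project D₁…D_2 at 0.188, terminal growth 0.0184, discount at r = 0.095.
D_1 = 4.3600
D_2 = 5.1796
Terminal value at t=2: TV = D_3/(r−g) = 5.2749/(0.095−0.0184) = 68.8634
P₀ = 4.3600/(1+0.095)^1 + 5.1796/(1+0.095)^2 + 68.8634/(1+0.095)^2 = 65.7344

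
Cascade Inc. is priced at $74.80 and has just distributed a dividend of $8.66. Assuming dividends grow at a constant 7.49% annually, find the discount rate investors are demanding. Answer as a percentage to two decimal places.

Rearranging the constant-growth DDM: r = D₁/P₀ + g.
D₁ = 8.66 × (1 + 0.0749) = 9.3086.
r = 9.3086 / 74.80 + 0.0749 = 0.12445 + 0.0749 = 0.19935

19.93%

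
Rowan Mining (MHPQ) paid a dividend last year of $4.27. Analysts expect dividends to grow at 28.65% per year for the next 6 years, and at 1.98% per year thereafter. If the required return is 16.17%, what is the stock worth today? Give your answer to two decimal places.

$93.78

Two-stage DDM. Project D₁…D_6 at 0.2865, terminal growth 0.0198, discount at r = 0.1617.
D_1 = 5.4934
D_2 = 7.0672
D_3 = 9.0920
D_4 = 11.6968
D_5 = 15.0479
D_6 = 19.3592
Terminal value at t=6: TV = D_7/(r−g) = 19.7425/(0.1617−0.0198) = 139.1295
P₀ = 5.4934/(1+0.1617)^1 + 7.0672/(1+0.1617)^2 + 9.0920/(1+0.1617)^3 + 11.6968/(1+0.1617)^4 + 15.0479/(1+0.1617)^5 + 19.3592/(1+0.1617)^6 + 139.1295/(1+0.1617)^6 = 93.7807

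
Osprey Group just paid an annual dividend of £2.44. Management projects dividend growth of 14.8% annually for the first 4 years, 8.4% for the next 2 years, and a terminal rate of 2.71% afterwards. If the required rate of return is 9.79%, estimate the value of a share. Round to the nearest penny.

£57.90

Three-stage DDM. Project D₁…D_6; terminal Gordon value at t=6 with g = 0.0271; discount at r = 0.0979.
D_1 = 2.8011
D_2 = 3.2157
D_3 = 3.6916
D_4 = 4.2380
D_5 = 4.5940
D_6 = 4.9798
TV_6 = 5.1148/(0.0979−0.0271) = 72.2429
P₀ = Σ Dₜ/(1+r)ᵗ + TV_6/(1+r)^6 = 57.8982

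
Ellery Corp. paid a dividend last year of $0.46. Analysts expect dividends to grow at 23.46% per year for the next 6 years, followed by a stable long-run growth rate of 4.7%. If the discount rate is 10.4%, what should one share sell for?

Two-stage DDM. Project D₁…D_6 at 0.2346, terminal growth 0.047, discount at r = 0.104.
D_1 = 0.5679
D_2 = 0.7011
D_3 = 0.8656
D_4 = 1.0687
D_5 = 1.3194
D_6 = 1.6290
Terminal value at t=6: TV = D_7/(r−g) = 1.7055/(0.104−0.047) = 29.9218
P₀ = 0.5679/(1+0.104)^1 + 0.7011/(1+0.104)^2 + 0.8656/(1+0.104)^3 + 1.0687/(1+0.104)^4 + 1.3194/(1+0.104)^5 + 1.6290/(1+0.104)^6 + 29.9218/(1+0.104)^6 = 20.6829

$20.68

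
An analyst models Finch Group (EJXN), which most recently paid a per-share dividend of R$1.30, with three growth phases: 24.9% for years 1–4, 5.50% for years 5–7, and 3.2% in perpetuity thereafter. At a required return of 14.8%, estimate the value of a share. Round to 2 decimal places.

Three-stage DDM. Project D₁…D_7; terminal Gordon value at t=7 with g = 0.032; discount at r = 0.148.
D_1 = 1.6237
D_2 = 2.0280
D_3 = 2.5330
D_4 = 3.1637
D_5 = 3.3377
D_6 = 3.5213
D_7 = 3.7149
TV_7 = 3.8338/(0.148−0.032) = 33.0501
P₀ = Σ Dₜ/(1+r)ᵗ + TV_7/(1+r)^7 = 23.6519

R$23.65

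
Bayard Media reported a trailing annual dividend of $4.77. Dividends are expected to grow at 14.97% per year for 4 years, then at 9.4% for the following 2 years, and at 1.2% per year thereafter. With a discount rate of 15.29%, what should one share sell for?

Three-stage DDM. Project D₁…D_6; terminal Gordon value at t=6 with g = 0.012; discount at r = 0.1529.
D_1 = 5.4841
D_2 = 6.3050
D_3 = 7.2489
D_4 = 8.3341
D_5 = 9.1175
D_6 = 9.9745
TV_6 = 10.0942/(0.1529−0.012) = 71.6408
P₀ = Σ Dₜ/(1+r)ᵗ + TV_6/(1+r)^6 = 58.1796

$58.18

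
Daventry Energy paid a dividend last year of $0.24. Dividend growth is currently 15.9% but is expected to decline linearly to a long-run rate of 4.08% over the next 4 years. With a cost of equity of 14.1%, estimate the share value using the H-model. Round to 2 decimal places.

H-model: P₀ = D₀[(1+g_L) + H(g_S−g_L)]/(r−g_L), with H = 4/2 = 2.
P₀ = 0.24 × [(1+0.0408) + 2×(0.159−0.0408)] / (0.141−0.0408)
   = 0.24 × 1.2772 / 0.1002 = 3.0592

$3.06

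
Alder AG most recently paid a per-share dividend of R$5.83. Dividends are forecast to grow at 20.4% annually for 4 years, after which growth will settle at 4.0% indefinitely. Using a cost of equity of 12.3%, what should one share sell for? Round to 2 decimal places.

R$124.36

Two-stage DDM. Project D₁…D_4 at 0.204, terminal growth 0.04, discount at r = 0.123.
D_1 = 7.0193
D_2 = 8.4513
D_3 = 10.1753
D_4 = 12.2511
Terminal value at t=4: TV = D_5/(r−g) = 12.7411/(0.123−0.04) = 153.5076
P₀ = 7.0193/(1+0.123)^1 + 8.4513/(1+0.123)^2 + 10.1753/(1+0.123)^3 + 12.2511/(1+0.123)^4 + 153.5076/(1+0.123)^4 = 124.3580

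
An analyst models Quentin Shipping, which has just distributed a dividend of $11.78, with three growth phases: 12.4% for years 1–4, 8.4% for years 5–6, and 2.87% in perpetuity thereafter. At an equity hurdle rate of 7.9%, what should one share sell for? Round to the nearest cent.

Three-stage DDM. Project D₁…D_6; terminal Gordon value at t=6 with g = 0.0287; discount at r = 0.079.
D_1 = 13.2407
D_2 = 14.8826
D_3 = 16.7280
D_4 = 18.8023
D_5 = 20.3817
D_6 = 22.0937
TV_6 = 22.7278/(0.079−0.0287) = 451.8454
P₀ = Σ Dₜ/(1+r)ᵗ + TV_6/(1+r)^6 = 366.5046

$366.50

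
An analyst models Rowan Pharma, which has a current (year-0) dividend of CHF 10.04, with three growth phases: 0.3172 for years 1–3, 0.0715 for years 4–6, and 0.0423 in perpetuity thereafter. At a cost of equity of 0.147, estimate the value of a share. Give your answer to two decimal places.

CHF 203.25

Three-stage DDM. Project D₁…D_6; terminal Gordon value at t=6 with g = 0.0423; discount at r = 0.147.
D_1 = 13.2247
D_2 = 17.4196
D_3 = 22.9450
D_4 = 24.5856
D_5 = 26.3435
D_6 = 28.2270
TV_6 = 29.4210/(0.147−0.0423) = 281.0033
P₀ = Σ Dₜ/(1+r)ᵗ + TV_6/(1+r)^6 = 203.2506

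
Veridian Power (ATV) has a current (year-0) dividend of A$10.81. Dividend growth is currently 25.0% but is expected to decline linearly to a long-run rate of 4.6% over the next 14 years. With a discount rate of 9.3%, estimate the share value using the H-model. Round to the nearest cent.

H-model: P₀ = D₀[(1+g_L) + H(g_S−g_L)]/(r−g_L), with H = 14/2 = 7.
P₀ = 10.81 × [(1+0.046) + 7×(0.25−0.046)] / (0.093−0.046)
   = 10.81 × 2.4740 / 0.047 = 569.0200

A$569.02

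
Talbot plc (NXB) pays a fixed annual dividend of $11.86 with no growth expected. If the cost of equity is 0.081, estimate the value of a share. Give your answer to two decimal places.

$146.42

Zero-growth DDM (perpetuity): P₀ = D/r = 11.86 / 0.081 = 146.4198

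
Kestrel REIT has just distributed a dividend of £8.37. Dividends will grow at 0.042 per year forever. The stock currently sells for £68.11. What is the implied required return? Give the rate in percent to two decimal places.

17.01%

Rearranging the constant-growth DDM: r = D₁/P₀ + g.
D₁ = 8.37 × (1 + 0.042) = 8.7215.
r = 8.7215 / 68.11 + 0.042 = 0.12805 + 0.042 = 0.17005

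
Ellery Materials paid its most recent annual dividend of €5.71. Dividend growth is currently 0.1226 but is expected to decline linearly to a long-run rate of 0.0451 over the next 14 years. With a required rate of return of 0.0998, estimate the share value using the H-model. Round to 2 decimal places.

€165.73

H-model: P₀ = D₀[(1+g_L) + H(g_S−g_L)]/(r−g_L), with H = 14/2 = 7.
P₀ = 5.71 × [(1+0.0451) + 7×(0.1226−0.0451)] / (0.0998−0.0451)
   = 5.71 × 1.5876 / 0.0547 = 165.7257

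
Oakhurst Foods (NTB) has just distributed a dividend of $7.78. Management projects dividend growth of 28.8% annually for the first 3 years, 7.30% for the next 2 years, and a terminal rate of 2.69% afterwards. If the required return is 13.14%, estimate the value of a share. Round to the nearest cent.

Three-stage DDM. Project D₁…D_5; terminal Gordon value at t=5 with g = 0.0269; discount at r = 0.1314.
D_1 = 10.0206
D_2 = 12.9066
D_3 = 16.6237
D_4 = 17.8372
D_5 = 19.1393
TV_5 = 19.6542/(0.1314−0.0269) = 188.0782
P₀ = Σ Dₜ/(1+r)ᵗ + TV_5/(1+r)^5 = 153.0790

$153.08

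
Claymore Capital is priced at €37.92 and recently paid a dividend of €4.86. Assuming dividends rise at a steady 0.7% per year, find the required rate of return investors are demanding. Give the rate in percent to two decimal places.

13.61%

Rearranging the constant-growth DDM: r = D₁/P₀ + g.
D₁ = 4.86 × (1 + 0.007) = 4.8940.
r = 4.8940 / 37.92 + 0.007 = 0.12906 + 0.007 = 0.13606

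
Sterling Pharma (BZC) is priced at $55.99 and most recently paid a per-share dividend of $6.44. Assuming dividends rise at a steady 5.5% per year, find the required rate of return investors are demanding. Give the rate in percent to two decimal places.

Rearranging the constant-growth DDM: r = D₁/P₀ + g.
D₁ = 6.44 × (1 + 0.055) = 6.7942.
r = 6.7942 / 55.99 + 0.055 = 0.12135 + 0.055 = 0.17635

17.63%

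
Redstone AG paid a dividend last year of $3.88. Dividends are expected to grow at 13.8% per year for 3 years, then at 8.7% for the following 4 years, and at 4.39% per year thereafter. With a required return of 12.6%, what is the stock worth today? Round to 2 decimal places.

$70.80

Three-stage DDM. Project D₁…D_7; terminal Gordon value at t=7 with g = 0.0439; discount at r = 0.126.
D_1 = 4.4154
D_2 = 5.0248
D_3 = 5.7182
D_4 = 6.2157
D_5 = 6.7564
D_6 = 7.3442
D_7 = 7.9832
TV_7 = 8.3337/(0.126−0.0439) = 101.5062
P₀ = Σ Dₜ/(1+r)ᵗ + TV_7/(1+r)^7 = 70.8020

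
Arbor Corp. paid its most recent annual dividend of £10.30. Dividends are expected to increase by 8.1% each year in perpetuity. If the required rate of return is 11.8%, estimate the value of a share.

£300.93

Gordon growth model: P₀ = D₁/(r − g). D₁ = 10.30 × (1 + 0.081) = 11.1343.
P₀ = 11.1343 / (0.118 − 0.081) = 11.1343 / 0.037 = 300.9270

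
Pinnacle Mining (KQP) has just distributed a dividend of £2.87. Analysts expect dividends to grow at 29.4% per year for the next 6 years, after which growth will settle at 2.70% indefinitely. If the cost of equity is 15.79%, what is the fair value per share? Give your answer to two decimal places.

£69.73

Two-stage DDM. Project D₁…D_6 at 0.294, terminal growth 0.027, discount at r = 0.1579.
D_1 = 3.7138
D_2 = 4.8056
D_3 = 6.2185
D_4 = 8.0467
D_5 = 10.4125
D_6 = 13.4737
Terminal value at t=6: TV = D_7/(r−g) = 13.8375/(0.1579−0.027) = 105.7106
P₀ = 3.7138/(1+0.1579)^1 + 4.8056/(1+0.1579)^2 + 6.2185/(1+0.1579)^3 + 8.0467/(1+0.1579)^4 + 10.4125/(1+0.1579)^5 + 13.4737/(1+0.1579)^6 + 105.7106/(1+0.1579)^6 = 69.7294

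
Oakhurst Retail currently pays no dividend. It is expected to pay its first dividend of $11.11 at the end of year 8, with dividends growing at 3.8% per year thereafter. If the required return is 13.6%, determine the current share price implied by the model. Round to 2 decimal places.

Deferred-dividend DDM. At t=7 the remaining stream is a growing perpetuity with first payment D_8 = 11.11.
V_7 = D_8/(r−g) = 11.11/(0.136−0.038) = 113.3673
P₀ = V_7/(1+r)^7 = 113.3673/(1+0.136)^7 = 46.4344

$46.43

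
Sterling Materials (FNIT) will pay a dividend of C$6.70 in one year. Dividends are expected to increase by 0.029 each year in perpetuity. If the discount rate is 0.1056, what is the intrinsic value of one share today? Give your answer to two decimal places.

C$87.47

Gordon growth model: P₀ = D₁/(r − g), with D₁ = 6.70 given directly.
P₀ = 6.7000 / (0.1056 − 0.029) = 6.7000 / 0.0766 = 87.4674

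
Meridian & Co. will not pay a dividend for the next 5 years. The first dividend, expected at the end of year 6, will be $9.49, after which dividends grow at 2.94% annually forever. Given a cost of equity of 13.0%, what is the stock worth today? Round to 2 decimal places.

Deferred-dividend DDM. At t=5 the remaining stream is a growing perpetuity with first payment D_6 = 9.49.
V_5 = D_6/(r−g) = 9.49/(0.13−0.0294) = 94.3340
P₀ = V_5/(1+r)^5 = 94.3340/(1+0.13)^5 = 51.2007

$51.20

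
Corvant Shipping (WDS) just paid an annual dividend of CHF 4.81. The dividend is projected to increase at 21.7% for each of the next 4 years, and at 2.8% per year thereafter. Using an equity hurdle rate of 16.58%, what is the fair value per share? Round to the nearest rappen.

Two-stage DDM. Project D₁…D_4 at 0.217, terminal growth 0.028, discount at r = 0.1658.
D_1 = 5.8538
D_2 = 7.1240
D_3 = 8.6700
D_4 = 10.5513
Terminal value at t=4: TV = D_5/(r−g) = 10.8468/(0.1658−0.028) = 78.7139
P₀ = 5.8538/(1+0.1658)^1 + 7.1240/(1+0.1658)^2 + 8.6700/(1+0.1658)^3 + 10.5513/(1+0.1658)^4 + 78.7139/(1+0.1658)^4 = 64.0616

CHF 64.06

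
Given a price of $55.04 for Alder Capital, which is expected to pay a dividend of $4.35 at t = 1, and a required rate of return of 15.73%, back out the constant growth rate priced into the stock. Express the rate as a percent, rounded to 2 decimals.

7.83%

From P₀ = D₁/(r − g), the implied growth is g = r − D₁/P₀.
g = 0.1573 − 4.35/55.04 = 0.1573 − 0.07903 = 0.07827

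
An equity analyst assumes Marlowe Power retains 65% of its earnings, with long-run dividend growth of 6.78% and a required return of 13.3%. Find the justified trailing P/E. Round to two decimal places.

Payout ratio b = 1 − 0.65 = 0.35.
Justified trailing P/E = b(1+g)/(r−g) = 0.35×(1+0.0678)/(0.133−0.0678) = 5.7321

5.73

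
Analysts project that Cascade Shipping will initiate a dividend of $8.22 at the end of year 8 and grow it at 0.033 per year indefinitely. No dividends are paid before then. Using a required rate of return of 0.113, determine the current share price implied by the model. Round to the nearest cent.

$48.56

Deferred-dividend DDM. At t=7 the remaining stream is a growing perpetuity with first payment D_8 = 8.22.
V_7 = D_8/(r−g) = 8.22/(0.113−0.033) = 102.7500
P₀ = V_7/(1+r)^7 = 102.7500/(1+0.113)^7 = 48.5641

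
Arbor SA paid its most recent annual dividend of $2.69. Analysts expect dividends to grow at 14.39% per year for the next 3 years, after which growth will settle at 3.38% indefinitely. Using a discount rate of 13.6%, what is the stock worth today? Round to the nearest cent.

Two-stage DDM. Project D₁…D_3 at 0.1439, terminal growth 0.0338, discount at r = 0.136.
D_1 = 3.0771
D_2 = 3.5199
D_3 = 4.0264
Terminal value at t=3: TV = D_4/(r−g) = 4.1625/(0.136−0.0338) = 40.7288
P₀ = 3.0771/(1+0.136)^1 + 3.5199/(1+0.136)^2 + 4.0264/(1+0.136)^3 + 40.7288/(1+0.136)^3 = 35.9650

$35.96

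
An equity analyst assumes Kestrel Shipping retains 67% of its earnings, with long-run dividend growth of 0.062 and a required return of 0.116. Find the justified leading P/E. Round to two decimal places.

Payout ratio b = 1 − 0.67 = 0.33.
Justified leading P/E = b/(r−g) = 0.33/(0.116−0.062) = 6.1111

6.11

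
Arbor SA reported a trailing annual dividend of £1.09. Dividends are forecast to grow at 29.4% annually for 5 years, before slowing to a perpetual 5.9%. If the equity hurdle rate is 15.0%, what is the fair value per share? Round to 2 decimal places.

Two-stage DDM. Project D₁…D_5 at 0.294, terminal growth 0.059, discount at r = 0.15.
D_1 = 1.4105
D_2 = 1.8251
D_3 = 2.3617
D_4 = 3.0561
D_5 = 3.9546
Terminal value at t=5: TV = D_6/(r−g) = 4.1879/(0.15−0.059) = 46.0206
P₀ = 1.4105/(1+0.15)^1 + 1.8251/(1+0.15)^2 + 2.3617/(1+0.15)^3 + 3.0561/(1+0.15)^4 + 3.9546/(1+0.15)^5 + 46.0206/(1+0.15)^5 = 30.7532

£30.75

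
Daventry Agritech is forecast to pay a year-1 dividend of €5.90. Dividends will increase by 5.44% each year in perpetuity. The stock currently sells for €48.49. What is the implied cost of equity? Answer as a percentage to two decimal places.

Rearranging the constant-growth DDM: r = D₁/P₀ + g.
r = 5.9000 / 48.49 + 0.0544 = 0.12167 + 0.0544 = 0.17607

17.61%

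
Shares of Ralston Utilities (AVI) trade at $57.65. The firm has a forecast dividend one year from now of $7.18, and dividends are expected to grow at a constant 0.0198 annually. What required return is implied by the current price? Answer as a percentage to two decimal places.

Rearranging the constant-growth DDM: r = D₁/P₀ + g.
r = 7.1800 / 57.65 + 0.0198 = 0.12454 + 0.0198 = 0.14434

14.43%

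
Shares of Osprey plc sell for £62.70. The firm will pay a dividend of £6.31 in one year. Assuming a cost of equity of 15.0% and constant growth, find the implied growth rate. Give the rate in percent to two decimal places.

From P₀ = D₁/(r − g), the implied growth is g = r − D₁/P₀.
g = 0.15 − 6.31/62.70 = 0.15 − 0.10064 = 0.04936

4.94%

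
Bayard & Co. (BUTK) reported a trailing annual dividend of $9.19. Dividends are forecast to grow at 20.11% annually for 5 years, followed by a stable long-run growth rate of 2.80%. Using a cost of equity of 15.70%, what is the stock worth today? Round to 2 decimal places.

$139.78

Two-stage DDM. Project D₁…D_5 at 0.2011, terminal growth 0.028, discount at r = 0.157.
D_1 = 11.0381
D_2 = 13.2579
D_3 = 15.9240
D_4 = 19.1264
D_5 = 22.9727
Terminal value at t=5: TV = D_6/(r−g) = 23.6159/(0.157−0.028) = 183.0690
P₀ = 11.0381/(1+0.157)^1 + 13.2579/(1+0.157)^2 + 15.9240/(1+0.157)^3 + 19.1264/(1+0.157)^4 + 22.9727/(1+0.157)^5 + 183.0690/(1+0.157)^5 = 139.7765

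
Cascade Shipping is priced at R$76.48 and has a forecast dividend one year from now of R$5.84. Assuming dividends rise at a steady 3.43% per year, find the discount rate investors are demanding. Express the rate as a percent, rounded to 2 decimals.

11.07%

Rearranging the constant-growth DDM: r = D₁/P₀ + g.
r = 5.8400 / 76.48 + 0.0343 = 0.07636 + 0.0343 = 0.11066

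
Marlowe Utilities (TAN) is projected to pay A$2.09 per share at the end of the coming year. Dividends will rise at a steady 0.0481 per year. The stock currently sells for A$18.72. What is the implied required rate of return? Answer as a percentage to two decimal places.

15.97%

Rearranging the constant-growth DDM: r = D₁/P₀ + g.
r = 2.0900 / 18.72 + 0.0481 = 0.11165 + 0.0481 = 0.15975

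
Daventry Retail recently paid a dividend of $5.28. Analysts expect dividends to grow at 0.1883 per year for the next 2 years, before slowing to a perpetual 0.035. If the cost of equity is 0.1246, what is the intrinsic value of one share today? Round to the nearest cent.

$79.57

Two-stage DDM. Project D₁…D_2 at 0.1883, terminal growth 0.035, discount at r = 0.1246.
D_1 = 6.2742
D_2 = 7.4557
Terminal value at t=2: TV = D_3/(r−g) = 7.7166/(0.1246−0.035) = 86.1229
P₀ = 6.2742/(1+0.1246)^1 + 7.4557/(1+0.1246)^2 + 86.1229/(1+0.1246)^2 = 79.5703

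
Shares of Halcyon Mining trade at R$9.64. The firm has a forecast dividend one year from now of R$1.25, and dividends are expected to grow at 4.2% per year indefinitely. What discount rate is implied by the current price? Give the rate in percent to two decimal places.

Rearranging the constant-growth DDM: r = D₁/P₀ + g.
r = 1.2500 / 9.64 + 0.042 = 0.12967 + 0.042 = 0.17167

17.17%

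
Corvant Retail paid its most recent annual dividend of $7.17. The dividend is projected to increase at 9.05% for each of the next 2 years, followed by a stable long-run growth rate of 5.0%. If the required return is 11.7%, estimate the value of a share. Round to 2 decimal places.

$120.93

Two-stage DDM. Project D₁…D_2 at 0.0905, terminal growth 0.05, discount at r = 0.117.
D_1 = 7.8189
D_2 = 8.5265
Terminal value at t=2: TV = D_3/(r−g) = 8.9528/(0.117−0.05) = 133.6242
P₀ = 7.8189/(1+0.117)^1 + 8.5265/(1+0.117)^2 + 133.6242/(1+0.117)^2 = 120.9311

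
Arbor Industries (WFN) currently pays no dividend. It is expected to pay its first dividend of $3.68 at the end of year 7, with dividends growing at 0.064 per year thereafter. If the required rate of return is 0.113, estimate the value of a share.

Deferred-dividend DDM. At t=6 the remaining stream is a growing perpetuity with first payment D_7 = 3.68.
V_6 = D_7/(r−g) = 3.68/(0.113−0.064) = 75.1020
P₀ = V_6/(1+r)^6 = 75.1020/(1+0.113)^6 = 39.5076

$39.51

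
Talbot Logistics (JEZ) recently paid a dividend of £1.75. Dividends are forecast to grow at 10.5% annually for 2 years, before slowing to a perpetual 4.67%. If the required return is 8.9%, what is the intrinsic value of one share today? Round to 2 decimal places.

Two-stage DDM. Project D₁…D_2 at 0.105, terminal growth 0.0467, discount at r = 0.089.
D_1 = 1.9337
D_2 = 2.1368
Terminal value at t=2: TV = D_3/(r−g) = 2.2366/(0.089−0.0467) = 52.8743
P₀ = 1.9337/(1+0.089)^1 + 2.1368/(1+0.089)^2 + 52.8743/(1+0.089)^2 = 48.1625

£48.16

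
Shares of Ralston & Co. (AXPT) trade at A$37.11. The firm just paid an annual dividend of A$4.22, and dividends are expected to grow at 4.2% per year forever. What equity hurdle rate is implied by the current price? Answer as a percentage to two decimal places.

16.05%

Rearranging the constant-growth DDM: r = D₁/P₀ + g.
D₁ = 4.22 × (1 + 0.042) = 4.3972.
r = 4.3972 / 37.11 + 0.042 = 0.11849 + 0.042 = 0.16049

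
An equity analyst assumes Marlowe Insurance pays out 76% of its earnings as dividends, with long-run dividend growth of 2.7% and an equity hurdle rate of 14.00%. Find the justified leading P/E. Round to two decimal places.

Justified leading P/E = b/(r−g) = 0.76/(0.14−0.027) = 6.7257

6.73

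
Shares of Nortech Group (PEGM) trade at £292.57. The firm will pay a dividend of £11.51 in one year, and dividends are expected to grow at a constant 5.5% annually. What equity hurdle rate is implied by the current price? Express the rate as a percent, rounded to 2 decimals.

Rearranging the constant-growth DDM: r = D₁/P₀ + g.
r = 11.5100 / 292.57 + 0.055 = 0.03934 + 0.055 = 0.09434

9.43%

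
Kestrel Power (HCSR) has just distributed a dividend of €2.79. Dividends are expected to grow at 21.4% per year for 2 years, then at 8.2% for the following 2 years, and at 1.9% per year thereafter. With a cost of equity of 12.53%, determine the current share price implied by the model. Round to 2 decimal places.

€41.16

Three-stage DDM. Project D₁…D_4; terminal Gordon value at t=4 with g = 0.019; discount at r = 0.1253.
D_1 = 3.3871
D_2 = 4.1119
D_3 = 4.4491
D_4 = 4.8139
TV_4 = 4.9054/(0.1253−0.019) = 46.1463
P₀ = Σ Dₜ/(1+r)ᵗ + TV_4/(1+r)^4 = 41.1596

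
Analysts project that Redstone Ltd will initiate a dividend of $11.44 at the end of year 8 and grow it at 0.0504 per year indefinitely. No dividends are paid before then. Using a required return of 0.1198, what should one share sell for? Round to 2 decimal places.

$74.66

Deferred-dividend DDM. At t=7 the remaining stream is a growing perpetuity with first payment D_8 = 11.44.
V_7 = D_8/(r−g) = 11.44/(0.1198−0.0504) = 164.8415
P₀ = V_7/(1+r)^7 = 164.8415/(1+0.1198)^7 = 74.6592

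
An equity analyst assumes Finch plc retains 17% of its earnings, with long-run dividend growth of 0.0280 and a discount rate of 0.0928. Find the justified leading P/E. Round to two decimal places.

12.81

Payout ratio b = 1 − 0.17 = 0.83.
Justified leading P/E = b/(r−g) = 0.83/(0.0928−0.028) = 12.8086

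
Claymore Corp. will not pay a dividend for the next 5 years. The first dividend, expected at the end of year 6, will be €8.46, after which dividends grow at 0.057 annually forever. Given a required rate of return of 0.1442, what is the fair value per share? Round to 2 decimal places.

€49.47

Deferred-dividend DDM. At t=5 the remaining stream is a growing perpetuity with first payment D_6 = 8.46.
V_5 = D_6/(r−g) = 8.46/(0.1442−0.057) = 97.0183
P₀ = V_5/(1+r)^5 = 97.0183/(1+0.1442)^5 = 49.4703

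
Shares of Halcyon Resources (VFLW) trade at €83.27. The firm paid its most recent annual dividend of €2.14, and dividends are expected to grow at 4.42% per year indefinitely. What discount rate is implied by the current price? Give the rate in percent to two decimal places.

7.10%

Rearranging the constant-growth DDM: r = D₁/P₀ + g.
D₁ = 2.14 × (1 + 0.0442) = 2.2346.
r = 2.2346 / 83.27 + 0.0442 = 0.02684 + 0.0442 = 0.07104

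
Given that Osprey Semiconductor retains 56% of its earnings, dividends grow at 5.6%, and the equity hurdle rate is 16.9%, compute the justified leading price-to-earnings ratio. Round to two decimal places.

Payout ratio b = 1 − 0.56 = 0.44.
Justified leading P/E = b/(r−g) = 0.44/(0.169−0.056) = 3.8938

3.89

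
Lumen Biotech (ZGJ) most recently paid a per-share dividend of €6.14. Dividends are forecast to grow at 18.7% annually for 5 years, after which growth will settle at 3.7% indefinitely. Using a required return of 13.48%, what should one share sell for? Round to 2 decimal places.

Two-stage DDM. Project D₁…D_5 at 0.187, terminal growth 0.037, discount at r = 0.1348.
D_1 = 7.2882
D_2 = 8.6511
D_3 = 10.2688
D_4 = 12.1891
D_5 = 14.4684
Terminal value at t=5: TV = D_6/(r−g) = 15.0038/(0.1348−0.037) = 153.4129
P₀ = 7.2882/(1+0.1348)^1 + 8.6511/(1+0.1348)^2 + 10.2688/(1+0.1348)^3 + 12.1891/(1+0.1348)^4 + 14.4684/(1+0.1348)^5 + 153.4129/(1+0.1348)^5 = 116.7257

€116.73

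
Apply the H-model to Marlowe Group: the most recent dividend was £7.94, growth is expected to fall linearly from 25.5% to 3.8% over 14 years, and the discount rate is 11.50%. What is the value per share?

£263.67

H-model: P₀ = D₀[(1+g_L) + H(g_S−g_L)]/(r−g_L), with H = 14/2 = 7.
P₀ = 7.94 × [(1+0.038) + 7×(0.255−0.038)] / (0.115−0.038)
   = 7.94 × 2.5570 / 0.077 = 263.6699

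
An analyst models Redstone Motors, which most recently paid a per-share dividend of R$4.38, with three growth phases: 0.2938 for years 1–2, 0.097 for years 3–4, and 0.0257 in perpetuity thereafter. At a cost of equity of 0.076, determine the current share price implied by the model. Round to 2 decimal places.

R$158.86

Three-stage DDM. Project D₁…D_4; terminal Gordon value at t=4 with g = 0.0257; discount at r = 0.076.
D_1 = 5.6668
D_2 = 7.3318
D_3 = 8.0429
D_4 = 8.8231
TV_4 = 9.0499/(0.076−0.0257) = 179.9178
P₀ = Σ Dₜ/(1+r)ᵗ + TV_4/(1+r)^4 = 158.8600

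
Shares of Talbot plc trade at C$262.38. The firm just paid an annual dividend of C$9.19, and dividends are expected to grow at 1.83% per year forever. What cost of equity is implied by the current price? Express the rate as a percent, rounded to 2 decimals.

5.40%

Rearranging the constant-growth DDM: r = D₁/P₀ + g.
D₁ = 9.19 × (1 + 0.0183) = 9.3582.
r = 9.3582 / 262.38 + 0.0183 = 0.03567 + 0.0183 = 0.05397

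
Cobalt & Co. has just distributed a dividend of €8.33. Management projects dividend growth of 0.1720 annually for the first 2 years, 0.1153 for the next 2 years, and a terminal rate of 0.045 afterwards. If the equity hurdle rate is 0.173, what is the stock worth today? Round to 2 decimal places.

€93.44

Three-stage DDM. Project D₁…D_4; terminal Gordon value at t=4 with g = 0.045; discount at r = 0.173.
D_1 = 9.7628
D_2 = 11.4420
D_3 = 12.7612
D_4 = 14.2326
TV_4 = 14.8730/(0.173−0.045) = 116.1957
P₀ = Σ Dₜ/(1+r)ᵗ + TV_4/(1+r)^4 = 93.4392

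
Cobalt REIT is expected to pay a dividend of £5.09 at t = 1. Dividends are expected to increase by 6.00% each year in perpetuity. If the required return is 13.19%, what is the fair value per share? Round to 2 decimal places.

£70.79

Gordon growth model: P₀ = D₁/(r − g), with D₁ = 5.09 given directly.
P₀ = 5.0900 / (0.1319 − 0.06) = 5.0900 / 0.0719 = 70.7928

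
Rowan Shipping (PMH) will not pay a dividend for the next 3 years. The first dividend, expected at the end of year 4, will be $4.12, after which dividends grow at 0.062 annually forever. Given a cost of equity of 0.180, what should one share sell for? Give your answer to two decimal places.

$21.25

Deferred-dividend DDM. At t=3 the remaining stream is a growing perpetuity with first payment D_4 = 4.12.
V_3 = D_4/(r−g) = 4.12/(0.18−0.062) = 34.9153
P₀ = V_3/(1+r)^3 = 34.9153/(1+0.18)^3 = 21.2505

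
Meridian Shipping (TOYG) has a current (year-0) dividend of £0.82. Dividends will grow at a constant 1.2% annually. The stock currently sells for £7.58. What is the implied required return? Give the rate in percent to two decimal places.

12.15%

Rearranging the constant-growth DDM: r = D₁/P₀ + g.
D₁ = 0.82 × (1 + 0.012) = 0.8298.
r = 0.8298 / 7.58 + 0.012 = 0.10948 + 0.012 = 0.12148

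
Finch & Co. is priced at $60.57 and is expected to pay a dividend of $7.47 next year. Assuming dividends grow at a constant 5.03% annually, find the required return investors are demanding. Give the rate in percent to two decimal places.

Rearranging the constant-growth DDM: r = D₁/P₀ + g.
r = 7.4700 / 60.57 + 0.0503 = 0.12333 + 0.0503 = 0.17363

17.36%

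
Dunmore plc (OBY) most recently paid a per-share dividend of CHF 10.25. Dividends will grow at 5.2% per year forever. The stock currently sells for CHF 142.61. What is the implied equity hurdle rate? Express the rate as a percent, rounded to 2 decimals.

12.76%

Rearranging the constant-growth DDM: r = D₁/P₀ + g.
D₁ = 10.25 × (1 + 0.052) = 10.7830.
r = 10.7830 / 142.61 + 0.052 = 0.07561 + 0.052 = 0.12761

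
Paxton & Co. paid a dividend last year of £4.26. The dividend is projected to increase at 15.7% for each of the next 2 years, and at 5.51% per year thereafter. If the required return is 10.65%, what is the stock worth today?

£104.72

Two-stage DDM. Project D₁…D_2 at 0.157, terminal growth 0.0551, discount at r = 0.1065.
D_1 = 4.9288
D_2 = 5.7026
Terminal value at t=2: TV = D_3/(r−g) = 6.0169/(0.1065−0.0551) = 117.0595
P₀ = 4.9288/(1+0.1065)^1 + 5.7026/(1+0.1065)^2 + 117.0595/(1+0.1065)^2 = 104.7223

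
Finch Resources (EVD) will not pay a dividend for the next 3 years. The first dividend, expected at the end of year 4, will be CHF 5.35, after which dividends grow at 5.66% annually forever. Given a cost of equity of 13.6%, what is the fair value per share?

Deferred-dividend DDM. At t=3 the remaining stream is a growing perpetuity with first payment D_4 = 5.35.
V_3 = D_4/(r−g) = 5.35/(0.136−0.0566) = 67.3804
P₀ = V_3/(1+r)^3 = 67.3804/(1+0.136)^3 = 45.9619

CHF 45.96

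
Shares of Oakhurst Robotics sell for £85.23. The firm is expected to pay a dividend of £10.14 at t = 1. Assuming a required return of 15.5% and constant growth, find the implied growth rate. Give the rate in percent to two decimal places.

From P₀ = D₁/(r − g), the implied growth is g = r − D₁/P₀.
g = 0.155 − 10.14/85.23 = 0.155 − 0.11897 = 0.03603

3.60%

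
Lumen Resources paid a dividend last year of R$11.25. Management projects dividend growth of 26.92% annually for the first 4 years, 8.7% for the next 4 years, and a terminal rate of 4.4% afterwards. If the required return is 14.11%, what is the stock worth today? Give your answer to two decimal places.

Three-stage DDM. Project D₁…D_8; terminal Gordon value at t=8 with g = 0.044; discount at r = 0.1411.
D_1 = 14.2785
D_2 = 18.1223
D_3 = 23.0008
D_4 = 29.1926
D_5 = 31.7324
D_6 = 34.4931
D_7 = 37.4940
D_8 = 40.7559
TV_8 = 42.5492/(0.1411−0.044) = 438.1998
P₀ = Σ Dₜ/(1+r)ᵗ + TV_8/(1+r)^8 = 272.6488

R$272.65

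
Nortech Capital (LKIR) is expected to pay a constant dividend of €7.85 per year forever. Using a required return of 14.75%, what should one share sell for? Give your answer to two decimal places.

€53.22

Zero-growth DDM (perpetuity): P₀ = D/r = 7.85 / 0.1475 = 53.2203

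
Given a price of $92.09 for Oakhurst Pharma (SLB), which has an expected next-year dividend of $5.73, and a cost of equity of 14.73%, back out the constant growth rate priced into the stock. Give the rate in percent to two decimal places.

From P₀ = D₁/(r − g), the implied growth is g = r − D₁/P₀.
g = 0.1473 − 5.73/92.09 = 0.1473 − 0.06222 = 0.08508

8.51%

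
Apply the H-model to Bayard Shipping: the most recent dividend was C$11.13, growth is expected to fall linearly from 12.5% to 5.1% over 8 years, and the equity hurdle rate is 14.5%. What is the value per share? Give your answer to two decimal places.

H-model: P₀ = D₀[(1+g_L) + H(g_S−g_L)]/(r−g_L), with H = 8/2 = 4.
P₀ = 11.13 × [(1+0.051) + 4×(0.125−0.051)] / (0.145−0.051)
   = 11.13 × 1.3470 / 0.094 = 159.4905

C$159.49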